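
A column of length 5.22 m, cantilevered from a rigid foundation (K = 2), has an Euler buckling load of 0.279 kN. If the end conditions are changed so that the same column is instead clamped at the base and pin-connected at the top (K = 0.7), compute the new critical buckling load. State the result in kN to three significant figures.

P_cr ≈ 2.28 kN

P_cr ∝ 1/K², so P_cr,new = P_cr,old × (K_old/K_new)² = 0.279 × (2/0.7)²
= 0.279 × 8.163 = 2.28 kN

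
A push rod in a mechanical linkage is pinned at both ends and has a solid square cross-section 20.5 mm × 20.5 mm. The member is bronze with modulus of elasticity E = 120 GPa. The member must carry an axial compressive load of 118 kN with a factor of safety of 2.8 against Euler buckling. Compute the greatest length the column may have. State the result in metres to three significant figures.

I = a⁴/12 = 20.5⁴/12 = 1.472×10^4 mm⁴
I = 1.472×10^-8 m⁴
Required critical load P_cr = n·P = 2.8 × 118 = 330.4 kN = 3.304×10^5 N
From P_cr = π²EI/(K·L)²:  L = (1/K)·√(π²EI/P_cr) = (1/1)·√(π²×1.20×10^11×1.472×10^-8/3.304×10^5)
L = 0.230 m

L_max ≈ 0.230 m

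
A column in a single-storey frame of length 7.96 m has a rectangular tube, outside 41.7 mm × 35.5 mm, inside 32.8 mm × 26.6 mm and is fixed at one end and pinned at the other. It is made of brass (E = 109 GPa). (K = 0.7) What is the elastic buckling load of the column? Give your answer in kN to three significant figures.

P_cr ≈ 3.60 kN

Weak-axis I_min = (h_o·b_o³ − h_i·b_i³)/12 with b_o = 35.5, b_i = 26.60 mm (shorter outer/inner sides).
I_min = (41.7×35.5³ − 32.80×26.60³)/12 = 1.040×10^5 mm⁴
I = 1.040×10^5 mm⁴ = 1.040×10^-7 m⁴
Effective length L_e = K·L = 0.7 × 7.96 = 5.572 m
P_cr = π²EI / L_e² = π² × 109×10⁹ × 1.040×10^-7 / 5.572² = 3.604×10^3 N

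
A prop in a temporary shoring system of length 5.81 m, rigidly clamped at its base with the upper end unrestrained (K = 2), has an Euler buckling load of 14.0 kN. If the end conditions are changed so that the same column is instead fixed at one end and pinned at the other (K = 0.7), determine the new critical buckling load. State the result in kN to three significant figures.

P_cr ∝ 1/K², so P_cr,new = P_cr,old × (K_old/K_new)² = 14.0 × (2/0.7)²
= 14.0 × 8.163 = 114 kN

P_cr ≈ 114 kN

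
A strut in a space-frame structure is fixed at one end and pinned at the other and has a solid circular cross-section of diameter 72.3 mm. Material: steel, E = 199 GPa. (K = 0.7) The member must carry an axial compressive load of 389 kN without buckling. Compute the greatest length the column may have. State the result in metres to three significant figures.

I = πd⁴/64 = π×72.3⁴/64 = 1.341×10^6 mm⁴
I = 1.341×10^-6 m⁴
At the buckling limit P_cr = P = 3.890×10^5 N
From P_cr = π²EI/(K·L)²:  L = (1/K)·√(π²EI/P_cr) = (1/0.7)·√(π²×1.99×10^11×1.341×10^-6/3.890×10^5)
L = 3.72 m

L_max ≈ 3.72 m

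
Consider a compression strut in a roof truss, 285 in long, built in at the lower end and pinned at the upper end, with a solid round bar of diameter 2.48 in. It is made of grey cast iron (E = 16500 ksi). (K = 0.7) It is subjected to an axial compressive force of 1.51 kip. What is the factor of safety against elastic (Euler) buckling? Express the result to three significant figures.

n ≈ 5.03

I = πd⁴/64 = π×2.48⁴/64 = 1.857 in⁴
Effective length L_e = K·L = 0.7 × 285 = 199.5 in
P_cr = π²EI / L_e² = π² × 16500×10³ × 1.857 / 199.5² = 7.598×10^3 lb
Factor of safety n = P_cr / P = 7.5976 / 1.51 = 5.03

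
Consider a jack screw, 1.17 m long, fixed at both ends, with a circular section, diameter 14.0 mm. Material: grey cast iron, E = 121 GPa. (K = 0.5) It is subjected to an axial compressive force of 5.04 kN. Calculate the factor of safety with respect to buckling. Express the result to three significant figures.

I = πd⁴/64 = π×14.0⁴/64 = 1.886×10^3 mm⁴
I = 1.886×10^3 mm⁴ = 1.886×10^-9 m⁴
Effective length L_e = K·L = 0.5 × 1.17 = 0.5850 m
P_cr = π²EI / L_e² = π² × 121×10⁹ × 1.886×10^-9 / 0.5850² = 6.580×10^3 N
Factor of safety n = P_cr / P = 6.5804 / 5.04 = 1.31

n ≈ 1.31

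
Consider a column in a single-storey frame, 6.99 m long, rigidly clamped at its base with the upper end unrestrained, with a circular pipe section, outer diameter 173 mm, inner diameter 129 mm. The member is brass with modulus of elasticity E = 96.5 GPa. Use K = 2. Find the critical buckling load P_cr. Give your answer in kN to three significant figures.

d_o = 173 mm, d_i = 129 mm
I = π(d_o⁴ − d_i⁴)/64 = π(173⁴ − 129.0⁴)/64 = 3.038×10^7 mm⁴
I = 3.038×10^7 mm⁴ = 3.038×10^-5 m⁴
Effective length L_e = K·L = 2 × 6.99 = 13.98 m
P_cr = π²EI / L_e² = π² × 96.5×10⁹ × 3.038×10^-5 / 13.98² = 1.480×10^5 N

P_cr ≈ 148 kN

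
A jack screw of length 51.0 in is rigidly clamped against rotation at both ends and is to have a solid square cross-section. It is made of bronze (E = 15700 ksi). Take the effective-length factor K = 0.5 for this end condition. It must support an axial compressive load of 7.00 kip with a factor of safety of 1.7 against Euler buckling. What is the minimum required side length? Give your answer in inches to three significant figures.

a ≈ 0.880 in

Required P_cr = n·P = 1.7 × 7.00 = 11.90 kip
L_e = K·L = 0.5 × 51.0 = 25.50 in
Required I = P_cr·L_e²/(π²E) = 1.190×10^4 × 25.50² / (π² × 1.57×10^7) = 4.994×10^-2 in⁴
Solid square: I = a⁴/12  ⇒  a = (12I)^(1/4) = (12×4.994×10^-2)^(1/4) = 0.880 in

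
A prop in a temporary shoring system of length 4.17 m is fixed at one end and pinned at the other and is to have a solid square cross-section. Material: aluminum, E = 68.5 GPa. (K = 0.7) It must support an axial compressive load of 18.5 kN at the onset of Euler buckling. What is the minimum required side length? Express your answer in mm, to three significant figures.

a ≈ 40.9 mm

L_e = K·L = 0.7 × 4.17 = 2.919 m
Required I = P_cr·L_e²/(π²E) = 1.850×10^4 × 2.919² / (π² × 6.85×10^10) = 2.332×10^-7 m⁴
I_req = 2.332×10^5 mm⁴
Solid square: I = a⁴/12  ⇒  a = (12I)^(1/4) = (12×2.332×10^5)^(1/4) = 40.9 mm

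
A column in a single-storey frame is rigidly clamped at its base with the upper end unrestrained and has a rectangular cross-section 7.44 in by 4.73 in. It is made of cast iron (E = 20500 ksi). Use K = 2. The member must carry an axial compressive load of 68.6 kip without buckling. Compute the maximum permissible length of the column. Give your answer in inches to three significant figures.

Buckling occurs about the weak axis: I_min = h·b³/12 with b = 4.73 in (the shorter side).
I_min = 7.44×4.73³/12 = 65.61 in⁴
At the buckling limit P_cr = P = 6.860×10^4 lb
From P_cr = π²EI/(K·L)²:  L = (1/K)·√(π²EI/P_cr) = (1/2)·√(π²×2.05×10^7×65.61/6.860×10^4)
L = 220 in

L_max ≈ 220 in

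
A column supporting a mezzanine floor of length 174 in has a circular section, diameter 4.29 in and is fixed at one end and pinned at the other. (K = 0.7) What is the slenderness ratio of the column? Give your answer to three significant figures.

λ ≈ 114

For a solid circle r = d/4 = 4.29/4 = 1.072 in
L_e = K·L = 0.7 × 174 = 121.8 in
λ = L_e / r_min = 121.80 / 1.072 = 114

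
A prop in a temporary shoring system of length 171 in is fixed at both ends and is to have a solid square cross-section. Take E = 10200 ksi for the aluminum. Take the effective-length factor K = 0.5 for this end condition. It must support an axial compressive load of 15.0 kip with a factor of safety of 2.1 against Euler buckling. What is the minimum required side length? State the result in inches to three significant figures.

Required P_cr = n·P = 2.1 × 15.0 = 31.50 kip
L_e = K·L = 0.5 × 171 = 85.50 in
Required I = P_cr·L_e²/(π²E) = 3.150×10^4 × 85.50² / (π² × 1.02×10^7) = 2.287 in⁴
Solid square: I = a⁴/12  ⇒  a = (12I)^(1/4) = (12×2.287)^(1/4) = 2.29 in

a ≈ 2.29 in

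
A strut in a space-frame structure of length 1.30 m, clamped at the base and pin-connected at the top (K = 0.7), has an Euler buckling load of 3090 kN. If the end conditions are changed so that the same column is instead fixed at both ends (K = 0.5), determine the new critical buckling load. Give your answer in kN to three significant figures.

P_cr ∝ 1/K², so P_cr,new = P_cr,old × (K_old/K_new)² = 3090 × (0.7/0.5)²
= 3090 × 1.960 = 6060 kN

P_cr ≈ 6060 kN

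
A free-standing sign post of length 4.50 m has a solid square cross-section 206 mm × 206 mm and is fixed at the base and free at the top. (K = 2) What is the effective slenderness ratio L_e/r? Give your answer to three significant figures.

λ ≈ 151

For a square r = a/√12 = 206/√12 = 59.47 mm
L_e = K·L = 2 × 4.50 m = 9.000 m = 9000.0 mm
λ = L_e / r_min = 9000.0 / 59.47 = 151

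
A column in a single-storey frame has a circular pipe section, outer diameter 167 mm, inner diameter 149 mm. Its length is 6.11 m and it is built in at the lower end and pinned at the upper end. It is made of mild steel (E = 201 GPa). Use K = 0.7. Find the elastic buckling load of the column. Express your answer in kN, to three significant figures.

d_o = 167 mm, d_i = 149 mm
I = π(d_o⁴ − d_i⁴)/64 = π(167⁴ − 149.0⁴)/64 = 1.399×10^7 mm⁴
I = 1.399×10^7 mm⁴ = 1.399×10^-5 m⁴
Effective length L_e = K·L = 0.7 × 6.11 = 4.277 m
P_cr = π²EI / L_e² = π² × 201×10⁹ × 1.399×10^-5 / 4.277² = 1.517×10^6 N

P_cr ≈ 1520 kN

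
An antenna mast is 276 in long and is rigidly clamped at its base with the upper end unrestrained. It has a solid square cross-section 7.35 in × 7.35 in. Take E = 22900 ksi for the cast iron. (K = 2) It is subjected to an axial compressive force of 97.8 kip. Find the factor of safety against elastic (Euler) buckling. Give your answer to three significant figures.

I = a⁴/12 = 7.35⁴/12 = 243.2 in⁴
Effective length L_e = K·L = 2 × 276 = 552.0 in
P_cr = π²EI / L_e² = π² × 22900×10³ × 243.2 / 552.0² = 1.804×10^5 lb
Factor of safety n = P_cr / P = 180.40 / 97.8 = 1.84

n ≈ 1.84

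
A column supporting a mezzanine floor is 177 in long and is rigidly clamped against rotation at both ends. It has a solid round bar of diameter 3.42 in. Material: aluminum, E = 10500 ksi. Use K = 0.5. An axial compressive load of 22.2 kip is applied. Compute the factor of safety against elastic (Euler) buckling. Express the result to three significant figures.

n ≈ 4.00

I = πd⁴/64 = π×3.42⁴/64 = 6.715 in⁴
Effective length L_e = K·L = 0.5 × 177 = 88.50 in
P_cr = π²EI / L_e² = π² × 10500×10³ × 6.715 / 88.50² = 8.885×10^4 lb
Factor of safety n = P_cr / P = 88.854 / 22.2 = 4.00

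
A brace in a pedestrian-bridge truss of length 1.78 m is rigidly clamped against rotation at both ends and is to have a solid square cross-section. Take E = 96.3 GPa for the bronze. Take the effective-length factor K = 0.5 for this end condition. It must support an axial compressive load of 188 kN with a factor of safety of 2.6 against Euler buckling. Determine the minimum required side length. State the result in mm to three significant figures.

a ≈ 47.0 mm

Required P_cr = n·P = 2.6 × 188 = 488.8 kN
L_e = K·L = 0.5 × 1.78 = 0.8900 m
Required I = P_cr·L_e²/(π²E) = 4.888×10^5 × 0.8900² / (π² × 9.63×10^10) = 4.074×10^-7 m⁴
I_req = 4.074×10^5 mm⁴
Solid square: I = a⁴/12  ⇒  a = (12I)^(1/4) = (12×4.074×10^5)^(1/4) = 47.0 mm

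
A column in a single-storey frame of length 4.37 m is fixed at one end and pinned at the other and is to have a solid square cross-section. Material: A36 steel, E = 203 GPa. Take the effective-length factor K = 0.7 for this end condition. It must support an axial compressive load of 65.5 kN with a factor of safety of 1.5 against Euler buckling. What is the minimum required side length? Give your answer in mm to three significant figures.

Required P_cr = n·P = 1.5 × 65.5 = 98.25 kN
L_e = K·L = 0.7 × 4.37 = 3.059 m
Required I = P_cr·L_e²/(π²E) = 9.825×10^4 × 3.059² / (π² × 2.03×10^11) = 4.589×10^-7 m⁴
I_req = 4.589×10^5 mm⁴
Solid square: I = a⁴/12  ⇒  a = (12I)^(1/4) = (12×4.589×10^5)^(1/4) = 48.4 mm

a ≈ 48.4 mm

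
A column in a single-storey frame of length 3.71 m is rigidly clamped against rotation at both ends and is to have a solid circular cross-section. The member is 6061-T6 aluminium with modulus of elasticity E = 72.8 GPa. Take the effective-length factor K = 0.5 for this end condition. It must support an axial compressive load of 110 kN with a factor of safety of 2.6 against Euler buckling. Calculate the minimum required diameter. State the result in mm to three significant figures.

d ≈ 72.7 mm

Required P_cr = n·P = 2.6 × 110 = 286.0 kN
L_e = K·L = 0.5 × 3.71 = 1.855 m
Required I = P_cr·L_e²/(π²E) = 2.860×10^5 × 1.855² / (π² × 7.28×10^10) = 1.370×10^-6 m⁴
I_req = 1.370×10^6 mm⁴
Solid circle: I = πd⁴/64  ⇒  d = (64I/π)^(1/4) = (64×1.370×10^6/π)^(1/4) = 72.7 mm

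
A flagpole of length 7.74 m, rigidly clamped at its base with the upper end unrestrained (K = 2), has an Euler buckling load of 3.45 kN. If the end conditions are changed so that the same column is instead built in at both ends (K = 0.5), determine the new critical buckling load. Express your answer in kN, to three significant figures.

P_cr ≈ 55.2 kN

P_cr ∝ 1/K², so P_cr,new = P_cr,old × (K_old/K_new)² = 3.45 × (2/0.5)²
= 3.45 × 16.00 = 55.2 kN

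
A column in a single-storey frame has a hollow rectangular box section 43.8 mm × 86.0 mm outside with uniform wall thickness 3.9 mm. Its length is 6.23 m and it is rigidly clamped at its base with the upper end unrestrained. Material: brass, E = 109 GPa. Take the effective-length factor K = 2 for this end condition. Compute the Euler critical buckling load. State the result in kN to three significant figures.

P_cr ≈ 2.07 kN

Inner dimensions: h_i = 86.0 − 2×3.9 = 78.20 mm, b_i = 43.8 − 2×3.9 = 36.00 mm
Weak-axis I_min = (h_o·b_o³ − h_i·b_i³)/12 with b_o = 43.8, b_i = 36.00 mm (shorter outer/inner sides).
I_min = (86.0×43.8³ − 78.20×36.00³)/12 = 2.982×10^5 mm⁴
I = 2.982×10^5 mm⁴ = 2.982×10^-7 m⁴
Effective length L_e = K·L = 2 × 6.23 = 12.46 m
P_cr = π²EI / L_e² = π² × 109×10⁹ × 2.982×10^-7 / 12.46² = 2.066×10^3 N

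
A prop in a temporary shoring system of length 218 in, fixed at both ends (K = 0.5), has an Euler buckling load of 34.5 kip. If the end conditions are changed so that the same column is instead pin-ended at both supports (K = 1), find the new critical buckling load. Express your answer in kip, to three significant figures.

P_cr ≈ 8.62 kip

P_cr ∝ 1/K², so P_cr,new = P_cr,old × (K_old/K_new)² = 34.5 × (0.5/1)²
= 34.5 × 0.2500 = 8.62 kip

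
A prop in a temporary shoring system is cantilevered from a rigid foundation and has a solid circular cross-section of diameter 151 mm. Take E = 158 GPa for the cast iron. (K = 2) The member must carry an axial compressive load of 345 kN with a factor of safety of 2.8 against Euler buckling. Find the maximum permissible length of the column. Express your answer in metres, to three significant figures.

I = πd⁴/64 = π×151⁴/64 = 2.552×10^7 mm⁴
I = 2.552×10^-5 m⁴
Required critical load P_cr = n·P = 2.8 × 345 = 966.0 kN = 9.660×10^5 N
From P_cr = π²EI/(K·L)²:  L = (1/K)·√(π²EI/P_cr) = (1/2)·√(π²×1.58×10^11×2.552×10^-5/9.660×10^5)
L = 3.21 m

L_max ≈ 3.21 m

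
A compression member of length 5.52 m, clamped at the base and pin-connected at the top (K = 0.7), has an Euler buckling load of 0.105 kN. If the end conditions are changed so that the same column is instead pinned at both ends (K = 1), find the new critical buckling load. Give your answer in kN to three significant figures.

P_cr ∝ 1/K², so P_cr,new = P_cr,old × (K_old/K_new)² = 0.105 × (0.7/1)²
= 0.105 × 0.4900 = 0.0514 kN

P_cr ≈ 0.0514 kN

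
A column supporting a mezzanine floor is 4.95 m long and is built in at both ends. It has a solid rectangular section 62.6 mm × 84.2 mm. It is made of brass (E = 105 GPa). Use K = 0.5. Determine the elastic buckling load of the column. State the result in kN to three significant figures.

Buckling occurs about the weak axis: I_min = h·b³/12 with b = 62.6 mm (the shorter side).
I_min = 84.2×62.6³/12 = 1.721×10^6 mm⁴
I = 1.721×10^6 mm⁴ = 1.721×10^-6 m⁴
Effective length L_e = K·L = 0.5 × 4.95 = 2.475 m
P_cr = π²EI / L_e² = π² × 105×10⁹ × 1.721×10^-6 / 2.475² = 2.912×10^5 N

P_cr ≈ 291 kN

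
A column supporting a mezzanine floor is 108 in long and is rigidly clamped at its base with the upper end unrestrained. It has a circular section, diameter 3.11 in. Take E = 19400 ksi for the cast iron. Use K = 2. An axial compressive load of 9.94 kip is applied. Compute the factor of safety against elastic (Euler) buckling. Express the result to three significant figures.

n ≈ 1.90

I = πd⁴/64 = π×3.11⁴/64 = 4.592 in⁴
Effective length L_e = K·L = 2 × 108 = 216.0 in
P_cr = π²EI / L_e² = π² × 19400×10³ × 4.592 / 216.0² = 1.885×10^4 lb
Factor of safety n = P_cr / P = 18.845 / 9.94 = 1.90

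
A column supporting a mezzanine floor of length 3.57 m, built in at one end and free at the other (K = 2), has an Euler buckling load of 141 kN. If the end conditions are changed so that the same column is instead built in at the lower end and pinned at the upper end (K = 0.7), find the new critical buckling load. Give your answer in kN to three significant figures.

P_cr ≈ 1150 kN

P_cr ∝ 1/K², so P_cr,new = P_cr,old × (K_old/K_new)² = 141 × (2/0.7)²
= 141 × 8.163 = 1150 kN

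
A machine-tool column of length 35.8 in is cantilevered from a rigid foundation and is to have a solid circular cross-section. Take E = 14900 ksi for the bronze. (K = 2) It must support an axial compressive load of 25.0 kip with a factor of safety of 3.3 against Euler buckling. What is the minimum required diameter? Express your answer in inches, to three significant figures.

d ≈ 2.77 in

Required P_cr = n·P = 3.3 × 25.0 = 82.50 kip
L_e = K·L = 2 × 35.8 = 71.60 in
Required I = P_cr·L_e²/(π²E) = 8.250×10^4 × 71.60² / (π² × 1.49×10^7) = 2.876 in⁴
Solid circle: I = πd⁴/64  ⇒  d = (64I/π)^(1/4) = (64×2.876/π)^(1/4) = 2.77 in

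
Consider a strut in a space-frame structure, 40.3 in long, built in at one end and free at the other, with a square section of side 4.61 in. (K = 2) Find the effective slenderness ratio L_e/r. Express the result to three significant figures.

For a square r = a/√12 = 4.61/√12 = 1.331 in
L_e = K·L = 2 × 40.3 = 80.60 in
λ = L_e / r_min = 80.600 / 1.331 = 60.6

λ ≈ 60.6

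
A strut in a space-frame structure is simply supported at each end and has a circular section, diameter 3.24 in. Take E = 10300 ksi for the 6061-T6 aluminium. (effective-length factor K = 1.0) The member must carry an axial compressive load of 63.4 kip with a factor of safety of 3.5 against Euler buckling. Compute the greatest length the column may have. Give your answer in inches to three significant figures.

I = πd⁴/64 = π×3.24⁴/64 = 5.409 in⁴
Required critical load P_cr = n·P = 3.5 × 63.4 = 221.9 kip = 2.219×10^5 lb
From P_cr = π²EI/(K·L)²:  L = (1/K)·√(π²EI/P_cr) = (1/1)·√(π²×1.03×10^7×5.409/2.219×10^5)
L = 49.8 in

L_max ≈ 49.8 in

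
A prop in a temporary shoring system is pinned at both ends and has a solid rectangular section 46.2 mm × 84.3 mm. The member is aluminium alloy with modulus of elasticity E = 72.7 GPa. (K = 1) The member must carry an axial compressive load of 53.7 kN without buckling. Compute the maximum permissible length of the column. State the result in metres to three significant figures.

Buckling occurs about the weak axis: I_min = h·b³/12 with b = 46.2 mm (the shorter side).
I_min = 84.3×46.2³/12 = 6.927×10^5 mm⁴
I = 6.927×10^-7 m⁴
At the buckling limit P_cr = P = 5.370×10^4 N
From P_cr = π²EI/(K·L)²:  L = (1/K)·√(π²EI/P_cr) = (1/1)·√(π²×7.27×10^10×6.927×10^-7/5.370×10^4)
L = 3.04 m

L_max ≈ 3.04 m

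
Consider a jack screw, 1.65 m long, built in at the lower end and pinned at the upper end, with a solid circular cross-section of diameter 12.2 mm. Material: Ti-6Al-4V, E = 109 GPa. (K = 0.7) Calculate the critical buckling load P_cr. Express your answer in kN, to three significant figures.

I = πd⁴/64 = π×12.2⁴/64 = 1.087×10^3 mm⁴
I = 1.087×10^3 mm⁴ = 1.087×10^-9 m⁴
Effective length L_e = K·L = 0.7 × 1.65 = 1.155 m
P_cr = π²EI / L_e² = π² × 109×10⁹ × 1.087×10^-9 / 1.155² = 876.9 N

P_cr ≈ 0.877 kN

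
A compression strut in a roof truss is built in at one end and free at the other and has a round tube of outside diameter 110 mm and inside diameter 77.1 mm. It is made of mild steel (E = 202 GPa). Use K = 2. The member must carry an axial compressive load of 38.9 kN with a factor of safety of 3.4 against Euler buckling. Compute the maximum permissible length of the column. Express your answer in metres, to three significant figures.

d_o = 110 mm, d_i = 77.1 mm
I = π(d_o⁴ − d_i⁴)/64 = π(110⁴ − 77.10⁴)/64 = 5.452×10^6 mm⁴
I = 5.452×10^-6 m⁴
Required critical load P_cr = n·P = 3.4 × 38.9 = 132.3 kN = 1.323×10^5 N
From P_cr = π²EI/(K·L)²:  L = (1/K)·√(π²EI/P_cr) = (1/2)·√(π²×2.02×10^11×5.452×10^-6/1.323×10^5)
L = 4.53 m

L_max ≈ 4.53 m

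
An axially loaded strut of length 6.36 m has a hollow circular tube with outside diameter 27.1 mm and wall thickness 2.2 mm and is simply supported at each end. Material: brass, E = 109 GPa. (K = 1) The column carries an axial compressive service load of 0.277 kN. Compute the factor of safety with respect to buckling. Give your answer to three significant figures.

Inner diameter d_i = 27.1 − 2×2.2 = 22.70 mm
I = π(d_o⁴ − d_i⁴)/64 = π(27.1⁴ − 22.70⁴)/64 = 1.344×10^4 mm⁴
I = 1.344×10^4 mm⁴ = 1.344×10^-8 m⁴
Effective length L_e = K·L = 1 × 6.36 = 6.360 m
P_cr = π²EI / L_e² = π² × 109×10⁹ × 1.344×10^-8 / 6.360² = 357.5 N
Factor of safety n = P_cr / P = 0.35749 / 0.277 = 1.29

n ≈ 1.29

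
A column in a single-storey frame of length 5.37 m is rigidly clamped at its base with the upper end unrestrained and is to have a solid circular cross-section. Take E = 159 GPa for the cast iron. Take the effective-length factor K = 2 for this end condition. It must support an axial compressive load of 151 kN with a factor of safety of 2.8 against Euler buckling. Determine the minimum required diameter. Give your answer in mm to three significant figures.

d ≈ 159 mm

Required P_cr = n·P = 2.8 × 151 = 422.8 kN
L_e = K·L = 2 × 5.37 = 10.74 m
Required I = P_cr·L_e²/(π²E) = 4.228×10^5 × 10.74² / (π² × 1.59×10^11) = 3.108×10^-5 m⁴
I_req = 3.108×10^7 mm⁴
Solid circle: I = πd⁴/64  ⇒  d = (64I/π)^(1/4) = (64×3.108×10^7/π)^(1/4) = 159 mm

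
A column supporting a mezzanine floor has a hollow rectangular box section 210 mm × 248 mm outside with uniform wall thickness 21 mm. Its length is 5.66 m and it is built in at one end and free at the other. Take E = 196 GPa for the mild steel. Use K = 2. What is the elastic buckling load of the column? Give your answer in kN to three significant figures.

Inner dimensions: h_i = 248 − 2×21 = 206.0 mm, b_i = 210 − 2×21 = 168.0 mm
Weak-axis I_min = (h_o·b_o³ − h_i·b_i³)/12 with b_o = 210, b_i = 168.0 mm (shorter outer/inner sides).
I_min = (248×210³ − 206.0×168.0³)/12 = 1.100×10^8 mm⁴
I = 1.100×10^8 mm⁴ = 1.100×10^-4 m⁴
Effective length L_e = K·L = 2 × 5.66 = 11.32 m
P_cr = π²EI / L_e² = π² × 196×10⁹ × 1.100×10^-4 / 11.32² = 1.661×10^6 N

P_cr ≈ 1660 kN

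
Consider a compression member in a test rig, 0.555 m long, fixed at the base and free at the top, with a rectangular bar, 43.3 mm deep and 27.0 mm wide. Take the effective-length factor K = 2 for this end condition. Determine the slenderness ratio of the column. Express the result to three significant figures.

For a rectangle r_min = b/√12 = 27.0/√12 = 7.794 mm
L_e = K·L = 2 × 0.555 m = 1.110 m = 1110.0 mm
λ = L_e / r_min = 1110.0 / 7.794 = 142

λ ≈ 142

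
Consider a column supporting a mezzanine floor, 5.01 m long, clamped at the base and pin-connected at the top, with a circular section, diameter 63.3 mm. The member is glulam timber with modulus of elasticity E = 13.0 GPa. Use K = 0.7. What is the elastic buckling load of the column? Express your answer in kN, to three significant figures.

P_cr ≈ 8.22 kN

I = πd⁴/64 = π×63.3⁴/64 = 7.881×10^5 mm⁴
I = 7.881×10^5 mm⁴ = 7.881×10^-7 m⁴
Effective length L_e = K·L = 0.7 × 5.01 = 3.507 m
P_cr = π²EI / L_e² = π² × 13.0×10⁹ × 7.881×10^-7 / 3.507² = 8.222×10^3 N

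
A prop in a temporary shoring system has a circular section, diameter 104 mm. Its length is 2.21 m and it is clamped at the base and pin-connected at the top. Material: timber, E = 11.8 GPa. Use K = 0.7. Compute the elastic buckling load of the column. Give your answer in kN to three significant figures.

I = πd⁴/64 = π×104⁴/64 = 5.743×10^6 mm⁴
I = 5.743×10^6 mm⁴ = 5.743×10^-6 m⁴
Effective length L_e = K·L = 0.7 × 2.21 = 1.547 m
P_cr = π²EI / L_e² = π² × 11.8×10⁹ × 5.743×10^-6 / 1.547² = 2.795×10^5 N

P_cr ≈ 279 kN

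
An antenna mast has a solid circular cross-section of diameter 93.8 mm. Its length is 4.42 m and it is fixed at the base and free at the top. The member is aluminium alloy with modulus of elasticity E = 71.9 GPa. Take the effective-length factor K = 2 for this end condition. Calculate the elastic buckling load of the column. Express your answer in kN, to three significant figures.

P_cr ≈ 34.5 kN

I = πd⁴/64 = π×93.8⁴/64 = 3.800×10^6 mm⁴
I = 3.800×10^6 mm⁴ = 3.800×10^-6 m⁴
Effective length L_e = K·L = 2 × 4.42 = 8.840 m
P_cr = π²EI / L_e² = π² × 71.9×10⁹ × 3.800×10^-6 / 8.840² = 3.451×10^4 N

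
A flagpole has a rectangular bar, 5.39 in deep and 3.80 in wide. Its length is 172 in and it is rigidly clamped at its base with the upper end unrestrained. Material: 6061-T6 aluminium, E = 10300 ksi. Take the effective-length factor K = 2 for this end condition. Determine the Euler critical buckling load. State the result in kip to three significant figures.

P_cr ≈ 21.2 kip

Buckling occurs about the weak axis: I_min = h·b³/12 with b = 3.80 in (the shorter side).
I_min = 5.39×3.80³/12 = 24.65 in⁴
Effective length L_e = K·L = 2 × 172 = 344.0 in
P_cr = π²EI / L_e² = π² × 10300×10³ × 24.65 / 344.0² = 2.117×10^4 lb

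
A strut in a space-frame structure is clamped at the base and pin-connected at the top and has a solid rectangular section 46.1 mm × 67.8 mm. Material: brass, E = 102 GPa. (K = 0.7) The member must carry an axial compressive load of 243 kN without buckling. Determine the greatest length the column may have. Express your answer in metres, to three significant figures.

Buckling occurs about the weak axis: I_min = h·b³/12 with b = 46.1 mm (the shorter side).
I_min = 67.8×46.1³/12 = 5.535×10^5 mm⁴
I = 5.535×10^-7 m⁴
At the buckling limit P_cr = P = 2.430×10^5 N
From P_cr = π²EI/(K·L)²:  L = (1/K)·√(π²EI/P_cr) = (1/0.7)·√(π²×1.02×10^11×5.535×10^-7/2.430×10^5)
L = 2.16 m

L_max ≈ 2.16 m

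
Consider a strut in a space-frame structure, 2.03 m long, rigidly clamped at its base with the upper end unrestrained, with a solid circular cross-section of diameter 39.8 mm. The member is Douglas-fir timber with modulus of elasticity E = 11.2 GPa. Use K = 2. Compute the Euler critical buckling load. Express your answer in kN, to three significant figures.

P_cr ≈ 0.826 kN

I = πd⁴/64 = π×39.8⁴/64 = 1.232×10^5 mm⁴
I = 1.232×10^5 mm⁴ = 1.232×10^-7 m⁴
Effective length L_e = K·L = 2 × 2.03 = 4.060 m
P_cr = π²EI / L_e² = π² × 11.2×10⁹ × 1.232×10^-7 / 4.060² = 826.0 N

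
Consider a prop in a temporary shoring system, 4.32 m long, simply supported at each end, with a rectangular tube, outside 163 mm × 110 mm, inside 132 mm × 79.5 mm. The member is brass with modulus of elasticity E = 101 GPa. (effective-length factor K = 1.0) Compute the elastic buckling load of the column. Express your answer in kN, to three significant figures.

Weak-axis I_min = (h_o·b_o³ − h_i·b_i³)/12 with b_o = 110, b_i = 79.50 mm (shorter outer/inner sides).
I_min = (163×110³ − 132.0×79.50³)/12 = 1.255×10^7 mm⁴
I = 1.255×10^7 mm⁴ = 1.255×10^-5 m⁴
Effective length L_e = K·L = 1 × 4.32 = 4.320 m
P_cr = π²EI / L_e² = π² × 101×10⁹ × 1.255×10^-5 / 4.320² = 6.705×10^5 N

P_cr ≈ 670 kN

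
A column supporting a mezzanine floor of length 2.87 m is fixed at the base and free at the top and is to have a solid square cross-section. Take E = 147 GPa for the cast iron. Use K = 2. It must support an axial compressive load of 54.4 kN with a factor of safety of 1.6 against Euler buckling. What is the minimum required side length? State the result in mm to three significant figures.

Required P_cr = n·P = 1.6 × 54.4 = 87.04 kN
L_e = K·L = 2 × 2.87 = 5.740 m
Required I = P_cr·L_e²/(π²E) = 8.704×10^4 × 5.740² / (π² × 1.47×10^11) = 1.977×10^-6 m⁴
I_req = 1.977×10^6 mm⁴
Solid square: I = a⁴/12  ⇒  a = (12I)^(1/4) = (12×1.977×10^6)^(1/4) = 69.8 mm

a ≈ 69.8 mm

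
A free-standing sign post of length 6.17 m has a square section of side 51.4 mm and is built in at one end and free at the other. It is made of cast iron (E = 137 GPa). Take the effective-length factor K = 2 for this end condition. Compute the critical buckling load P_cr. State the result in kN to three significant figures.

P_cr ≈ 5.16 kN

I = a⁴/12 = 51.4⁴/12 = 5.817×10^5 mm⁴
I = 5.817×10^5 mm⁴ = 5.817×10^-7 m⁴
Effective length L_e = K·L = 2 × 6.17 = 12.34 m
P_cr = π²EI / L_e² = π² × 137×10⁹ × 5.817×10^-7 / 12.34² = 5.165×10^3 N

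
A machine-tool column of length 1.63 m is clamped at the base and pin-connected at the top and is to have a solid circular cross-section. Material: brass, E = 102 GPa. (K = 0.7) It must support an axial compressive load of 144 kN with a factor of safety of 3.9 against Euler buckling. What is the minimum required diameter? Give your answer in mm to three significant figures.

d ≈ 62.0 mm

Required P_cr = n·P = 3.9 × 144 = 561.6 kN
L_e = K·L = 0.7 × 1.63 = 1.141 m
Required I = P_cr·L_e²/(π²E) = 5.616×10^5 × 1.141² / (π² × 1.02×10^11) = 7.263×10^-7 m⁴
I_req = 7.263×10^5 mm⁴
Solid circle: I = πd⁴/64  ⇒  d = (64I/π)^(1/4) = (64×7.263×10^5/π)^(1/4) = 62.0 mm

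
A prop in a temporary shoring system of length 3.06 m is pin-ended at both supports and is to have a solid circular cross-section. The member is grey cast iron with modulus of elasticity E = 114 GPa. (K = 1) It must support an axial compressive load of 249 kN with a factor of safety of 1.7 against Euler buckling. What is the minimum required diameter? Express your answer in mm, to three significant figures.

Required P_cr = n·P = 1.7 × 249 = 423.3 kN
L_e = K·L = 1 × 3.06 = 3.060 m
Required I = P_cr·L_e²/(π²E) = 4.233×10^5 × 3.060² / (π² × 1.14×10^11) = 3.523×10^-6 m⁴
I_req = 3.523×10^6 mm⁴
Solid circle: I = πd⁴/64  ⇒  d = (64I/π)^(1/4) = (64×3.523×10^6/π)^(1/4) = 92.0 mm

d ≈ 92.0 mm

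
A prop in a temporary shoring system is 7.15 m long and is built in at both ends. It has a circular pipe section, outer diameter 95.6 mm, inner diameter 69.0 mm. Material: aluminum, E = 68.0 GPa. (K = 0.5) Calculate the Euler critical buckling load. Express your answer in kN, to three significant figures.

d_o = 95.6 mm, d_i = 69.0 mm
I = π(d_o⁴ − d_i⁴)/64 = π(95.6⁴ − 69.00⁴)/64 = 2.987×10^6 mm⁴
I = 2.987×10^6 mm⁴ = 2.987×10^-6 m⁴
Effective length L_e = K·L = 0.5 × 7.15 = 3.575 m
P_cr = π²EI / L_e² = π² × 68.0×10⁹ × 2.987×10^-6 / 3.575² = 1.569×10^5 N

P_cr ≈ 157 kN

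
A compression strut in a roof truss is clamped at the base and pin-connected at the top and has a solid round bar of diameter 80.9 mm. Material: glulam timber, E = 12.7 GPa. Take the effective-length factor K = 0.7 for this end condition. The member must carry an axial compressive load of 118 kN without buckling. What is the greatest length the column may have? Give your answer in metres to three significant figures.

I = πd⁴/64 = π×80.9⁴/64 = 2.103×10^6 mm⁴
I = 2.103×10^-6 m⁴
At the buckling limit P_cr = P = 1.180×10^5 N
From P_cr = π²EI/(K·L)²:  L = (1/K)·√(π²EI/P_cr) = (1/0.7)·√(π²×1.27×10^10×2.103×10^-6/1.180×10^5)
L = 2.13 m

L_max ≈ 2.13 m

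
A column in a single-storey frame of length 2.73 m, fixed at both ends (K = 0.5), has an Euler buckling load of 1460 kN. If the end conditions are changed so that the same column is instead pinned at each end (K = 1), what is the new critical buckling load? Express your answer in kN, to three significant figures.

P_cr ≈ 365 kN

P_cr ∝ 1/K², so P_cr,new = P_cr,old × (K_old/K_new)² = 1460 × (0.5/1)²
= 1460 × 0.2500 = 365 kN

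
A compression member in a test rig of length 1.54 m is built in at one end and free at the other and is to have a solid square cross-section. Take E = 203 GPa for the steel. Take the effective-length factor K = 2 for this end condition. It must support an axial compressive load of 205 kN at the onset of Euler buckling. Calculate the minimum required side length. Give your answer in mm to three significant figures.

L_e = K·L = 2 × 1.54 = 3.080 m
Required I = P_cr·L_e²/(π²E) = 2.050×10^5 × 3.080² / (π² × 2.03×10^11) = 9.706×10^-7 m⁴
I_req = 9.706×10^5 mm⁴
Solid square: I = a⁴/12  ⇒  a = (12I)^(1/4) = (12×9.706×10^5)^(1/4) = 58.4 mm

a ≈ 58.4 mm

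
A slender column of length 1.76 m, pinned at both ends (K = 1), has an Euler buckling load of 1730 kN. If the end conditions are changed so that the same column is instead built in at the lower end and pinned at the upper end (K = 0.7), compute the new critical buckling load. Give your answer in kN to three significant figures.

P_cr ∝ 1/K², so P_cr,new = P_cr,old × (K_old/K_new)² = 1730 × (1/0.7)²
= 1730 × 2.041 = 3530 kN

P_cr ≈ 3530 kN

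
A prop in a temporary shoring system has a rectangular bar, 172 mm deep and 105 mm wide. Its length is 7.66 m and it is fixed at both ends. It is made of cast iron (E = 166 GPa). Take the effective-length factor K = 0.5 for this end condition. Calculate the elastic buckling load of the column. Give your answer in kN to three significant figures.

Buckling occurs about the weak axis: I_min = h·b³/12 with b = 105 mm (the shorter side).
I_min = 172×105³/12 = 1.659×10^7 mm⁴
I = 1.659×10^7 mm⁴ = 1.659×10^-5 m⁴
Effective length L_e = K·L = 0.5 × 7.66 = 3.830 m
P_cr = π²EI / L_e² = π² × 166×10⁹ × 1.659×10^-5 / 3.830² = 1.853×10^6 N

P_cr ≈ 1850 kN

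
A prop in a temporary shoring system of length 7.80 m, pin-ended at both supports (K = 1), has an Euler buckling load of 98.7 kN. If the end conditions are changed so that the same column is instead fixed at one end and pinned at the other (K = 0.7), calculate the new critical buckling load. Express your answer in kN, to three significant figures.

P_cr ≈ 201 kN

P_cr ∝ 1/K², so P_cr,new = P_cr,old × (K_old/K_new)² = 98.7 × (1/0.7)²
= 98.7 × 2.041 = 201 kN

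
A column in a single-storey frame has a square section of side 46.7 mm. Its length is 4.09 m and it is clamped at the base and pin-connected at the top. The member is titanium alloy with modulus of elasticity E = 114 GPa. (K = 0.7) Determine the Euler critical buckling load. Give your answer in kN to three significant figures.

I = a⁴/12 = 46.7⁴/12 = 3.964×10^5 mm⁴
I = 3.964×10^5 mm⁴ = 3.964×10^-7 m⁴
Effective length L_e = K·L = 0.7 × 4.09 = 2.863 m
P_cr = π²EI / L_e² = π² × 114×10⁹ × 3.964×10^-7 / 2.863² = 5.441×10^4 N

P_cr ≈ 54.4 kN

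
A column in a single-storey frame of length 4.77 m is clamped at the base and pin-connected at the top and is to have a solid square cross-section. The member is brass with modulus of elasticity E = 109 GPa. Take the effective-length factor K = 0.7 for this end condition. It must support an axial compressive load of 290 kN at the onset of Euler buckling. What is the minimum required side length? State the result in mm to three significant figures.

L_e = K·L = 0.7 × 4.77 = 3.339 m
Required I = P_cr·L_e²/(π²E) = 2.900×10^5 × 3.339² / (π² × 1.09×10^11) = 3.005×10^-6 m⁴
I_req = 3.005×10^6 mm⁴
Solid square: I = a⁴/12  ⇒  a = (12I)^(1/4) = (12×3.005×10^6)^(1/4) = 77.5 mm

a ≈ 77.5 mm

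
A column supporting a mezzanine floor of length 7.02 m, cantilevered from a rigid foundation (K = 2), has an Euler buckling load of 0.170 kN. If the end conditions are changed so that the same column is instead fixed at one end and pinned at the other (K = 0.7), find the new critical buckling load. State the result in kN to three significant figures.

P_cr ∝ 1/K², so P_cr,new = P_cr,old × (K_old/K_new)² = 0.170 × (2/0.7)²
= 0.170 × 8.163 = 1.39 kN

P_cr ≈ 1.39 kN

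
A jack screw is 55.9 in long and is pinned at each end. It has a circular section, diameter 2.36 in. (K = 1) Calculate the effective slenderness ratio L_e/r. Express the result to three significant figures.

λ ≈ 94.7

For a solid circle r = d/4 = 2.36/4 = 0.5900 in
L_e = K·L = 1 × 55.9 = 55.90 in
λ = L_e / r_min = 55.900 / 0.5900 = 94.7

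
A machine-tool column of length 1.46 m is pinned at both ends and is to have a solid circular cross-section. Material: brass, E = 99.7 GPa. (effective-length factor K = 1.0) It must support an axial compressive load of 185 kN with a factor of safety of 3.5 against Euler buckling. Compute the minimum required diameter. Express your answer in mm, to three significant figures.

Required P_cr = n·P = 3.5 × 185 = 647.5 kN
L_e = K·L = 1 × 1.46 = 1.460 m
Required I = P_cr·L_e²/(π²E) = 6.475×10^5 × 1.460² / (π² × 9.97×10^10) = 1.403×10^-6 m⁴
I_req = 1.403×10^6 mm⁴
Solid circle: I = πd⁴/64  ⇒  d = (64I/π)^(1/4) = (64×1.403×10^6/π)^(1/4) = 73.1 mm

d ≈ 73.1 mm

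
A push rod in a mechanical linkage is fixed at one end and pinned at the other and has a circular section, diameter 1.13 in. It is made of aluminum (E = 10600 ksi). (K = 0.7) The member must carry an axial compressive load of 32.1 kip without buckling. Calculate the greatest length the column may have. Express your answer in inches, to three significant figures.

L_max ≈ 23.1 in

I = πd⁴/64 = π×1.13⁴/64 = 8.004×10^-2 in⁴
At the buckling limit P_cr = P = 3.210×10^4 lb
From P_cr = π²EI/(K·L)²:  L = (1/K)·√(π²EI/P_cr) = (1/0.7)·√(π²×1.06×10^7×8.004×10^-2/3.210×10^4)
L = 23.1 in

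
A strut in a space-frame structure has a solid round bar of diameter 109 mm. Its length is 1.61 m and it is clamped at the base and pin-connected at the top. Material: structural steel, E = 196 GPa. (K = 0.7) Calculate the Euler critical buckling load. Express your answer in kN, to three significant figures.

P_cr ≈ 10600 kN

I = πd⁴/64 = π×109⁴/64 = 6.929×10^6 mm⁴
I = 6.929×10^6 mm⁴ = 6.929×10^-6 m⁴
Effective length L_e = K·L = 0.7 × 1.61 = 1.127 m
P_cr = π²EI / L_e² = π² × 196×10⁹ × 6.929×10^-6 / 1.127² = 1.055×10^7 N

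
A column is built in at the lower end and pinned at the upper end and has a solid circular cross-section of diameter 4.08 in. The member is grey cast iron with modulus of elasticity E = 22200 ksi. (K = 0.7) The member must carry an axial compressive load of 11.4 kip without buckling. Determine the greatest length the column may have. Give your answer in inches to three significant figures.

I = πd⁴/64 = π×4.08⁴/64 = 13.60 in⁴
At the buckling limit P_cr = P = 1.140×10^4 lb
From P_cr = π²EI/(K·L)²:  L = (1/K)·√(π²EI/P_cr) = (1/0.7)·√(π²×2.22×10^7×13.60/1.140×10^4)
L = 730 in

L_max ≈ 730 in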